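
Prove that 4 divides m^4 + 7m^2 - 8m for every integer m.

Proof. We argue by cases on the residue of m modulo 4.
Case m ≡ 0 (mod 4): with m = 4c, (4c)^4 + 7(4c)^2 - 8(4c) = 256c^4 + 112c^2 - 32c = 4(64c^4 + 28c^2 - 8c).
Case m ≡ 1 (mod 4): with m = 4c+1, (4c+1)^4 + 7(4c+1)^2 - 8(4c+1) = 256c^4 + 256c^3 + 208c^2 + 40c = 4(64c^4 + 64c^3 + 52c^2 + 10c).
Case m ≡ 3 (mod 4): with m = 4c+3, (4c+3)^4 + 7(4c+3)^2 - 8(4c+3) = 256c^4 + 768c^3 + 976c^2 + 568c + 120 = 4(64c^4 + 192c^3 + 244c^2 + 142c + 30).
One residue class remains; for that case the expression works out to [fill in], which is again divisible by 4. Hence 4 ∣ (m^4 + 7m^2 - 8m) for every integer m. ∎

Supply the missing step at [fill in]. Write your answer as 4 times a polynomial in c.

4(64c^4 + 128c^3 + 124c^2 + 52c + 7)

The residues treated are {0, 1, 3}, so the missing case is m ≡ 2 (mod 4); write m = 4c+2.
Then (4c+2)^4 + 7(4c+2)^2 - 8(4c+2) = 256c^4 + 512c^3 + 496c^2 + 208c + 28 = 4(64c^4 + 128c^3 + 124c^2 + 52c + 7).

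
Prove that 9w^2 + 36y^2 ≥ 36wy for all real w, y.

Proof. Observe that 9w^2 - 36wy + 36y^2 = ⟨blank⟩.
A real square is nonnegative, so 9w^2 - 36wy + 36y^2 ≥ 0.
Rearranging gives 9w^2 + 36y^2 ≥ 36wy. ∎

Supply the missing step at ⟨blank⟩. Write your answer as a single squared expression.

(3w - 6y)^2

The leading and trailing coefficients are 3^2 and 6^2, and 36 = 2·3·6, so the trinomial is (3w - 6y)^2.
Hence 9w^2 - 36wy + 36y^2 ≥ 0.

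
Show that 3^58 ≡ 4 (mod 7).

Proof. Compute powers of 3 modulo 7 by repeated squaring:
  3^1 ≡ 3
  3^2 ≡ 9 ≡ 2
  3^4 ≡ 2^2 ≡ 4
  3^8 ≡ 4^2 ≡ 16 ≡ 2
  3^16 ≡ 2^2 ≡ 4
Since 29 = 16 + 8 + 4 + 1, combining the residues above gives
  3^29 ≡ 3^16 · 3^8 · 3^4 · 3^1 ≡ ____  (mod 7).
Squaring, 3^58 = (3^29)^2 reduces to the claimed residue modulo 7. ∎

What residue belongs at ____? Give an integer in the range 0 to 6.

3^16 · 3^8 · 3^4 · 3^1 ≡ 4 · 2 · 4 · 3 = 96.
96 mod 7 = 5, so 3^29 ≡ 5 (mod 7).

5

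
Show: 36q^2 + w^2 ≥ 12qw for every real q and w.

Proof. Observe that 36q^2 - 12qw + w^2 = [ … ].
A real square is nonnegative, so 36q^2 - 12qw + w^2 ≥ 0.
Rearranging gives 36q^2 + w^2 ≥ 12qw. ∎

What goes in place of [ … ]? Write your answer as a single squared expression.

The leading and trailing coefficients are 6^2 and 1^2, and 12 = 2·6·1, so the trinomial is (6q - w)^2.
Hence 36q^2 - 12qw + w^2 ≥ 0.

(6q - w)^2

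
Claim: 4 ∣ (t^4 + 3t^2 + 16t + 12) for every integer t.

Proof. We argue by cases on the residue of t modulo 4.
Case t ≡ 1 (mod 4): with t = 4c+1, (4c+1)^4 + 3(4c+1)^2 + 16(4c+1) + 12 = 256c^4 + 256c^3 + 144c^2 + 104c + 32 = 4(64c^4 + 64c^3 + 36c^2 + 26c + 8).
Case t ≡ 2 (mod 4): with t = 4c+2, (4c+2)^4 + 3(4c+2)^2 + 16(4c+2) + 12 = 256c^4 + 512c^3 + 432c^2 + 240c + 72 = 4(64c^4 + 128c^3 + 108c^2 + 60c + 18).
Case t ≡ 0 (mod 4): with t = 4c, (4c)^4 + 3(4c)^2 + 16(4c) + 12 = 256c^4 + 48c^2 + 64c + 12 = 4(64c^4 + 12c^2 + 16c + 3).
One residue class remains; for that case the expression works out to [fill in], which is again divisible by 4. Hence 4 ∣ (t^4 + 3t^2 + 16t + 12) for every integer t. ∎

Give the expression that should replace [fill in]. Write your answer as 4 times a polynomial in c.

The residues treated are {1, 2, 0}, so the missing case is t ≡ 3 (mod 4); write t = 4c+3.
Then (4c+3)^4 + 3(4c+3)^2 + 16(4c+3) + 12 = 256c^4 + 768c^3 + 912c^2 + 568c + 168 = 4(64c^4 + 192c^3 + 228c^2 + 142c + 42).

4(64c^4 + 192c^3 + 228c^2 + 142c + 42)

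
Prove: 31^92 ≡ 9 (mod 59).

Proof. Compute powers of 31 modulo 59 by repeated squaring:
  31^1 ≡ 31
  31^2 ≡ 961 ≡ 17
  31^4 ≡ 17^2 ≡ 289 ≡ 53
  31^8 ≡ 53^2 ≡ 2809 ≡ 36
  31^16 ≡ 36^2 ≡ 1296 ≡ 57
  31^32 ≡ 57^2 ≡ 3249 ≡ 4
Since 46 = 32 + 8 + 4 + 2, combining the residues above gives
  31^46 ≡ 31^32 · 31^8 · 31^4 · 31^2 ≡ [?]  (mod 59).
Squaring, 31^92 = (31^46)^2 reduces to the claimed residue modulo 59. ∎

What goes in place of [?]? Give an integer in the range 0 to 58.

3

31^32 · 31^8 · 31^4 · 31^2 ≡ 4 · 36 · 53 · 17 = 129744.
129744 mod 59 = 3, so 31^46 ≡ 3 (mod 59).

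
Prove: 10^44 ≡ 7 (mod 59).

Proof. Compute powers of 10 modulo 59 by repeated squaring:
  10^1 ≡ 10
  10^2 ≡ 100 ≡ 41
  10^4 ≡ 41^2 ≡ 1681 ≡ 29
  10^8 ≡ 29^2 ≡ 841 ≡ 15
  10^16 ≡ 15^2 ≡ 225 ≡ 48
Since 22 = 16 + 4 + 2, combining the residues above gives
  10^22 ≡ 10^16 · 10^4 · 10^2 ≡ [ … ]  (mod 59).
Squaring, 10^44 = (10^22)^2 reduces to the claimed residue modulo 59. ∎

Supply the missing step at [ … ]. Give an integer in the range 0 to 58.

Multiply the listed residues: 48 · 29 · 41 = 1392 → 57072.
Reducing modulo 59: 57072 = 967·59 + 19, so 10^22 ≡ 19.

19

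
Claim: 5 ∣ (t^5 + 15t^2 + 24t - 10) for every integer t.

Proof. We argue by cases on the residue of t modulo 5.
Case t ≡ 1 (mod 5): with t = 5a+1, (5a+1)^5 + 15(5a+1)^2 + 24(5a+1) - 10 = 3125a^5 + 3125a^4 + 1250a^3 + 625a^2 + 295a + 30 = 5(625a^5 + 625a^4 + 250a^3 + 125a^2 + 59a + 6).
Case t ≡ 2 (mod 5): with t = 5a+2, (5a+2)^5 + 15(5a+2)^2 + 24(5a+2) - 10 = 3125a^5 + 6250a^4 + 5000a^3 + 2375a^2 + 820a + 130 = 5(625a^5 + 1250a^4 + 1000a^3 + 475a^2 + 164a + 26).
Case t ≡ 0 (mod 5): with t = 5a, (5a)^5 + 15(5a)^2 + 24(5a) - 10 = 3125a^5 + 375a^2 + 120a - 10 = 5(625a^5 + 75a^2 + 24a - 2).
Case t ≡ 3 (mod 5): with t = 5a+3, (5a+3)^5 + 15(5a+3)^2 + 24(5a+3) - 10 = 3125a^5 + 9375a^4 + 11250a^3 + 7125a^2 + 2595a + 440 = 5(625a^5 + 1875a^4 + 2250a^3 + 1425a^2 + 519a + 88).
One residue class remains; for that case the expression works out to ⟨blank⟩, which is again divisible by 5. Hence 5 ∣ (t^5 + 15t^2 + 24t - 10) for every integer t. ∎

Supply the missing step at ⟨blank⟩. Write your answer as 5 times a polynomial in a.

Only t ≡ 4 (mod 5) is unaccounted for. Put t = 5a+4:
(5a+4)^5 + 15(5a+4)^2 + 24(5a+4) - 10 expands to 3125a^5 + 12500a^4 + 20000a^3 + 16375a^2 + 7120a + 1350,
and factoring out 5 leaves 5(625a^5 + 2500a^4 + 4000a^3 + 3275a^2 + 1424a + 270).

5(625a^5 + 2500a^4 + 4000a^3 + 3275a^2 + 1424a + 270)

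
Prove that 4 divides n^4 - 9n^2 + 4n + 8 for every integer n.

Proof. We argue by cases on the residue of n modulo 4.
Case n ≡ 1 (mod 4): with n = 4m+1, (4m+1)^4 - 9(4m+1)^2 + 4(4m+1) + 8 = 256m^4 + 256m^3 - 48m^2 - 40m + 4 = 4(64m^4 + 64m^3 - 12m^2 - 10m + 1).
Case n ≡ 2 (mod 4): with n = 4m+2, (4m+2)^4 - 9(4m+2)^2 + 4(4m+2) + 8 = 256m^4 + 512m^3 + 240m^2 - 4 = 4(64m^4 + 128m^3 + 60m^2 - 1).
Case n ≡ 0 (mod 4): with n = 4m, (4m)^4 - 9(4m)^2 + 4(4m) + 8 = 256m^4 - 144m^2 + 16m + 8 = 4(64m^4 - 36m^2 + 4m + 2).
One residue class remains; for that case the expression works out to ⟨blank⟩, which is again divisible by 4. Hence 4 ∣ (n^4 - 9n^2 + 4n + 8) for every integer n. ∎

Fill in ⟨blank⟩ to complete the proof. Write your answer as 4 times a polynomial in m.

The residues treated are {1, 2, 0}, so the missing case is n ≡ 3 (mod 4); write n = 4m+3.
Then (4m+3)^4 - 9(4m+3)^2 + 4(4m+3) + 8 = 256m^4 + 768m^3 + 720m^2 + 232m + 20 = 4(64m^4 + 192m^3 + 180m^2 + 58m + 5).

4(64m^4 + 192m^3 + 180m^2 + 58m + 5)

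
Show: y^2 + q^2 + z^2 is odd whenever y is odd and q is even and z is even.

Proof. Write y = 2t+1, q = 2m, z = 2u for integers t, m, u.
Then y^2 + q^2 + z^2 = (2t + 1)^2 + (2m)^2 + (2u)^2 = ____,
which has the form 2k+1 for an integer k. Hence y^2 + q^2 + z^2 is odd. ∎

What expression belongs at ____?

(2t + 1)^2 + (2m)^2 + (2u)^2 = 4m^2 + 4t^2 + 4t + 4u^2 + 1
= 2(2m^2 + 2t^2 + 2t + 2u^2) + 1.
Since 2m^2 + 2t^2 + 2t + 2u^2 is an integer, the sum of squares is of the form 2k+1 for an integer k.

2(2m^2 + 2t^2 + 2t + 2u^2) + 1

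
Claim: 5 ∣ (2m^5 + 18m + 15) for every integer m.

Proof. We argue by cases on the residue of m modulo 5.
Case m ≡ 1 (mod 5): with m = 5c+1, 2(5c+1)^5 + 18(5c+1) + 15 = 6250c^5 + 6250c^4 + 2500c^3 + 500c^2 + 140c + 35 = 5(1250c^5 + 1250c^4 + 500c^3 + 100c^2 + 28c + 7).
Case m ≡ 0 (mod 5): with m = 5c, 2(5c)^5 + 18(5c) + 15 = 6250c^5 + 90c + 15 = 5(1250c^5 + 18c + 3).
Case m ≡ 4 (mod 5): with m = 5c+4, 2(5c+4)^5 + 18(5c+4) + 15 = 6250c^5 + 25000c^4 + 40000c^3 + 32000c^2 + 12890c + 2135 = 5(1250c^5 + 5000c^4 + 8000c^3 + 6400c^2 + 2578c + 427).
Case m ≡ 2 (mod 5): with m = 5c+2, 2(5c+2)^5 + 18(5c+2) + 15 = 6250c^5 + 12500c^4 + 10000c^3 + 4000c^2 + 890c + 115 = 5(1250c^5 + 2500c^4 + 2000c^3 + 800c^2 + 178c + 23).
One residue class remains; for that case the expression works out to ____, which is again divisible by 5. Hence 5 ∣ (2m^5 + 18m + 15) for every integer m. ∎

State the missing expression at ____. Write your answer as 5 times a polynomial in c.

5(1250c^5 + 3750c^4 + 4500c^3 + 2700c^2 + 828c + 111)

Only m ≡ 3 (mod 5) is unaccounted for. Put m = 5c+3:
2(5c+3)^5 + 18(5c+3) + 15 expands to 6250c^5 + 18750c^4 + 22500c^3 + 13500c^2 + 4140c + 555,
and factoring out 5 leaves 5(1250c^5 + 3750c^4 + 4500c^3 + 2700c^2 + 828c + 111).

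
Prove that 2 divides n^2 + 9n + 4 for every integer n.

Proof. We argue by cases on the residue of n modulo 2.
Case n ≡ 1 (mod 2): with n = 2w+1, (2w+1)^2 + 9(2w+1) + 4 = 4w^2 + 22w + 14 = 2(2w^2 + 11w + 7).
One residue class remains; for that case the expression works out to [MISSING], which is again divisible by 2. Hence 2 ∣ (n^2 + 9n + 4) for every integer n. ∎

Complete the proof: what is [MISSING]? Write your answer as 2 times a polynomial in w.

2(2w^2 + 9w + 2)

The residues treated are {1}, so the missing case is n ≡ 0 (mod 2); write n = 2w.
Then (2w)^2 + 9(2w) + 4 = 4w^2 + 18w + 4 = 2(2w^2 + 9w + 2).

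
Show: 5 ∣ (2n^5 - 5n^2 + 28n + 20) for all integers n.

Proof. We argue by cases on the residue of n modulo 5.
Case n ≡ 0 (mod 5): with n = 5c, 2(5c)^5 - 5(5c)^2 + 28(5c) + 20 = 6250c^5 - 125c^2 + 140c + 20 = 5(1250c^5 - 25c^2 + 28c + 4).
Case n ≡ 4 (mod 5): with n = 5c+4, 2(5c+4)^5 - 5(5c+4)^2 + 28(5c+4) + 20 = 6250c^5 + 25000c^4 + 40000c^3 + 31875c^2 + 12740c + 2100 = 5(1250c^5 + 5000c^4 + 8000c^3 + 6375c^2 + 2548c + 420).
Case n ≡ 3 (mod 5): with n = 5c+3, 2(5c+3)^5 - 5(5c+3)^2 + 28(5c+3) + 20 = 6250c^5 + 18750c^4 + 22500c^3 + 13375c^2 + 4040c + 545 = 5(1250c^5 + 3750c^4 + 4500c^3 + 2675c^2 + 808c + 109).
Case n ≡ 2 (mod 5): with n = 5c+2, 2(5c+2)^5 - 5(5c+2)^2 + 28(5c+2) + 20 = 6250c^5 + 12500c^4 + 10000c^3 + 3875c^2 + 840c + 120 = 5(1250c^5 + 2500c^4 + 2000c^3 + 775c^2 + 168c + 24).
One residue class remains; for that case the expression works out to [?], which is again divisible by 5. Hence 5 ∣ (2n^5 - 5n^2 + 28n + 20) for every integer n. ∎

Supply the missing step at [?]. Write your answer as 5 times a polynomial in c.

The residues treated are {0, 4, 3, 2}, so the missing case is n ≡ 1 (mod 5); write n = 5c+1.
Then 2(5c+1)^5 - 5(5c+1)^2 + 28(5c+1) + 20 = 6250c^5 + 6250c^4 + 2500c^3 + 375c^2 + 140c + 45 = 5(1250c^5 + 1250c^4 + 500c^3 + 75c^2 + 28c + 9).

5(1250c^5 + 1250c^4 + 500c^3 + 75c^2 + 28c + 9)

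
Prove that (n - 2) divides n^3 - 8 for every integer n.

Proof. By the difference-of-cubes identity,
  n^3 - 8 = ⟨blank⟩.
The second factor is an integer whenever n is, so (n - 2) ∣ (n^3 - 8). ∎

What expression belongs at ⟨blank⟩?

(n - 2)(n^2 + 2n + 4)

a^3 - b^3 = (a - b)(a^2 + ab + b^2). With a = n, b = 2:
n^3 - 8 = (n - 2)(n^2 + 2n + 4).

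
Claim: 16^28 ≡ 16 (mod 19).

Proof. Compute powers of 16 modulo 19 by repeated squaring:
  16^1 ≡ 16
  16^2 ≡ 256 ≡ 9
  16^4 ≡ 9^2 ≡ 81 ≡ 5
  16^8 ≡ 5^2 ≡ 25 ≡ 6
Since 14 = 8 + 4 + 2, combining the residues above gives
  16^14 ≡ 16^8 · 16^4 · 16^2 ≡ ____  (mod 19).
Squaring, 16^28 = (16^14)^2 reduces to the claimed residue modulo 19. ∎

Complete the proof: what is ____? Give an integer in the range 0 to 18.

Multiply the listed residues: 6 · 5 · 9 = 30 → 270.
Reducing modulo 19: 270 = 14·19 + 4, so 16^14 ≡ 4.

4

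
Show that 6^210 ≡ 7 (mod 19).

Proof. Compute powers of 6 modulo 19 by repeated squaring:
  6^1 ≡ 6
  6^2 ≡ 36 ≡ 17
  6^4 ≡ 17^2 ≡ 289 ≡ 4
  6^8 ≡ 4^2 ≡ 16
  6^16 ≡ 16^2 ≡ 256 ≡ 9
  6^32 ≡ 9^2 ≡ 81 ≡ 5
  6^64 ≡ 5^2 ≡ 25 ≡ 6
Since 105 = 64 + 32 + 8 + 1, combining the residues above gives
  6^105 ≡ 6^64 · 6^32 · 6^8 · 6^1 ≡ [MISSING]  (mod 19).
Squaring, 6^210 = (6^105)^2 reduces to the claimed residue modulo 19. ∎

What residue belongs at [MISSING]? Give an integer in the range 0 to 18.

Multiply the listed residues: 6 · 5 · 16 · 6 = 30 → 480 → 2880.
Reducing modulo 19: 2880 = 151·19 + 11, so 6^105 ≡ 11.

11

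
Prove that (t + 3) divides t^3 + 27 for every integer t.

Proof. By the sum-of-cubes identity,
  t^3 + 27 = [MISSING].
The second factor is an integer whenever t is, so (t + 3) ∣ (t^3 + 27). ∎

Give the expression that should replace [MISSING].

(t + 3)(t^2 - 3t + 9)

a^3 + b^3 = (a + b)(a^2 - ab + b^2). With a = t, b = 3:
t^3 + 27 = (t + 3)(t^2 - 3t + 9).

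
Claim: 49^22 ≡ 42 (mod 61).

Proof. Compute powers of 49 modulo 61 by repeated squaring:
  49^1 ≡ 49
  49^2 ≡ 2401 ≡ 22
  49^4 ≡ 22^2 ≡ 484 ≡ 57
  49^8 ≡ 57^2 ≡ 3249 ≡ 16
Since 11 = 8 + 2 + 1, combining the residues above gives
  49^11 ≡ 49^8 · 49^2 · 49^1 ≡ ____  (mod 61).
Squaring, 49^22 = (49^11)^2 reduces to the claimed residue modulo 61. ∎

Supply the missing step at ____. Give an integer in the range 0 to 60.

49^8 · 49^2 · 49^1 ≡ 16 · 22 · 49 = 17248.
17248 mod 61 = 46, so 49^11 ≡ 46 (mod 61).

46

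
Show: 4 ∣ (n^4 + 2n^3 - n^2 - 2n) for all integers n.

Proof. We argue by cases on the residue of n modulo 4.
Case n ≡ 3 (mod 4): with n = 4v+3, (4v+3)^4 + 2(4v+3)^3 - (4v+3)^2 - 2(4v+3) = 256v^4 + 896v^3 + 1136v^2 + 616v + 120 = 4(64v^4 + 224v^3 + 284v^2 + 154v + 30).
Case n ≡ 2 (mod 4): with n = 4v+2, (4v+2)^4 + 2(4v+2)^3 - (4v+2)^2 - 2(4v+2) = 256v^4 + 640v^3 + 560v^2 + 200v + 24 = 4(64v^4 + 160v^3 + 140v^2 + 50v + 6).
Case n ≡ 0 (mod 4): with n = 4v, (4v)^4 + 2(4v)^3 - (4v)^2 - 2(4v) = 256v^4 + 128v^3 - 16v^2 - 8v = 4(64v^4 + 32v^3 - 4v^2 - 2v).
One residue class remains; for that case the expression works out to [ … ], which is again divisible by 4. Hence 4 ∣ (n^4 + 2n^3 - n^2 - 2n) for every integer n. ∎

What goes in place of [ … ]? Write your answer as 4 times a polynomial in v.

4(64v^4 + 96v^3 + 44v^2 + 6v)

Only n ≡ 1 (mod 4) is unaccounted for. Put n = 4v+1:
(4v+1)^4 + 2(4v+1)^3 - (4v+1)^2 - 2(4v+1) expands to 256v^4 + 384v^3 + 176v^2 + 24v,
and factoring out 4 leaves 4(64v^4 + 96v^3 + 44v^2 + 6v).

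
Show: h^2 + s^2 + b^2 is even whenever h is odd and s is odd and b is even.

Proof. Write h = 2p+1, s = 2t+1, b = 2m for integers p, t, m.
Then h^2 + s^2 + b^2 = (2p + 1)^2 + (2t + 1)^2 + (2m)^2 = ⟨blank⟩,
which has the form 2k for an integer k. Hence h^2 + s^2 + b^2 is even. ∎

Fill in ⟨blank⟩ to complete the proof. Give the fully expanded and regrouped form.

Expanding: (2p + 1)^2 + (2t + 1)^2 + (2m)^2 = 4m^2 + 4p^2 + 4p + 4t^2 + 4t + 2.
Every term is even; pulling out the factor of 2 gives 2(2m^2 + 2p^2 + 2p + 2t^2 + 2t + 1).

2(2m^2 + 2p^2 + 2p + 2t^2 + 2t + 1)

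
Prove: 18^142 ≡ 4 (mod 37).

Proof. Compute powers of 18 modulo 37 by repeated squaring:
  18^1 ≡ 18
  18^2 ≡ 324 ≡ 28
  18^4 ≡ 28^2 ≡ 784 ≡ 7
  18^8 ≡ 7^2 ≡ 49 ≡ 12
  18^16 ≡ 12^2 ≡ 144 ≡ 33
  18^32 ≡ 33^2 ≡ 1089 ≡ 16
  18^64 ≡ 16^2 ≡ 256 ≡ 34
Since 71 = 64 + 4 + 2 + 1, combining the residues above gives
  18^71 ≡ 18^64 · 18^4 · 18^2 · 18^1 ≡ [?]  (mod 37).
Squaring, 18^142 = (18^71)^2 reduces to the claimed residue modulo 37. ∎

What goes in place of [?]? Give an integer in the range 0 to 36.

Multiply the listed residues: 34 · 7 · 28 · 18 = 238 → 6664 → 119952.
Reducing modulo 37: 119952 = 3241·37 + 35, so 18^71 ≡ 35.

35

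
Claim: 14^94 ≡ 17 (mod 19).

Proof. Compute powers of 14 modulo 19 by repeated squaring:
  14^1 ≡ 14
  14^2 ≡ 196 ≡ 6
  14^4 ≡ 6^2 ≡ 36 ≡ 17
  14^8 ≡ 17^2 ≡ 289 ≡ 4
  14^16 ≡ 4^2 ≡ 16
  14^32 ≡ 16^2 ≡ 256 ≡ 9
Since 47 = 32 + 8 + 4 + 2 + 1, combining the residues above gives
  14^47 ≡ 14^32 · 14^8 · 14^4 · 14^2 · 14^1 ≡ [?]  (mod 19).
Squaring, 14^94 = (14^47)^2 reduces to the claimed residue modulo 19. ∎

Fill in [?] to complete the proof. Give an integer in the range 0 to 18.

Multiply the listed residues: 9 · 4 · 17 · 6 · 14 = 36 → 612 → 3672 → 51408.
Reducing modulo 19: 51408 = 2705·19 + 13, so 14^47 ≡ 13.

13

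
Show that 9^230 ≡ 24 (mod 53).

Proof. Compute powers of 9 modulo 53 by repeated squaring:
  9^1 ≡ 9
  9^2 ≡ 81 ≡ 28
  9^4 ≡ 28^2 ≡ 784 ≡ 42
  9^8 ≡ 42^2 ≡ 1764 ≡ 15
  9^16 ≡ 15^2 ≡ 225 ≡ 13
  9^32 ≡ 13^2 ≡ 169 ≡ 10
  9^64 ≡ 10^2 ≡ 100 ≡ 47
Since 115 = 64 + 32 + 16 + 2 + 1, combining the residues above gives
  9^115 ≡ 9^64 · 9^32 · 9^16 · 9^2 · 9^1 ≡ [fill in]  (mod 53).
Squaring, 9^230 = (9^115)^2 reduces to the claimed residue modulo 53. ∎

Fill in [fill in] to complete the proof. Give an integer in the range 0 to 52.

17

9^64 · 9^32 · 9^16 · 9^2 · 9^1 ≡ 47 · 10 · 13 · 28 · 9 = 1539720.
1539720 mod 53 = 17, so 9^115 ≡ 17 (mod 53).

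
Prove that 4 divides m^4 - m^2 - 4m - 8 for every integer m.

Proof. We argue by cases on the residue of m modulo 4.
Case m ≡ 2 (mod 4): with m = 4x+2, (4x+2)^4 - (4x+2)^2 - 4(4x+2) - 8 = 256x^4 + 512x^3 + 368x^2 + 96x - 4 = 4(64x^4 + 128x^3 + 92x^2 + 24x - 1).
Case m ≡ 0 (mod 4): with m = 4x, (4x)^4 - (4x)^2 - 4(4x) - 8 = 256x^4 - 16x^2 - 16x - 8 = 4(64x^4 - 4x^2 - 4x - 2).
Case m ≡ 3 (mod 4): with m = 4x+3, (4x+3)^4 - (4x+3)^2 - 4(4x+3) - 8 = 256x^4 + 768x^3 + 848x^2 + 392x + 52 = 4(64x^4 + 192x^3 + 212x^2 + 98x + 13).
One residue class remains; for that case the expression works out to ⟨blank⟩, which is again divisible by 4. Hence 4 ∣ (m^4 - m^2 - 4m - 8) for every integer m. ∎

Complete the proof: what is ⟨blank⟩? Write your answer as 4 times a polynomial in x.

4(64x^4 + 64x^3 + 20x^2 - 2x - 3)

The residues treated are {2, 0, 3}, so the missing case is m ≡ 1 (mod 4); write m = 4x+1.
Then (4x+1)^4 - (4x+1)^2 - 4(4x+1) - 8 = 256x^4 + 256x^3 + 80x^2 - 8x - 12 = 4(64x^4 + 64x^3 + 20x^2 - 2x - 3).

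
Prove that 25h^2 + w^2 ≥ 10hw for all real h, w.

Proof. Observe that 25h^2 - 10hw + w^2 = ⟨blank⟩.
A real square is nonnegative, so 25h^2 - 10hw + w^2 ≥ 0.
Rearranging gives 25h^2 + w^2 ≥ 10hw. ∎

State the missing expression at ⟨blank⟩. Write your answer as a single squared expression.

The leading and trailing coefficients are 5^2 and 1^2, and 10 = 2·5·1, so the trinomial is (5h - w)^2.
Hence 25h^2 - 10hw + w^2 ≥ 0.

(5h - w)^2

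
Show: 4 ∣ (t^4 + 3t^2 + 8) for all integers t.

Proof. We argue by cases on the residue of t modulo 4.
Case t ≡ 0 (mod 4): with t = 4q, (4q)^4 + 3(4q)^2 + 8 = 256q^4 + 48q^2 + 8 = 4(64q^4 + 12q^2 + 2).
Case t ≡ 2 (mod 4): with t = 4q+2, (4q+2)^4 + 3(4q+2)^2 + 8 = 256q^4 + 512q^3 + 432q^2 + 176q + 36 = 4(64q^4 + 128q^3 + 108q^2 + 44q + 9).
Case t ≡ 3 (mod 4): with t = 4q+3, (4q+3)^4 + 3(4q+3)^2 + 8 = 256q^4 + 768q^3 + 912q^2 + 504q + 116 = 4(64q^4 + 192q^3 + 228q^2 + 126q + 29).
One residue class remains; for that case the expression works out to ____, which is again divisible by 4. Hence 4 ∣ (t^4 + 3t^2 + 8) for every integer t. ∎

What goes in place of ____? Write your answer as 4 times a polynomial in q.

4(64q^4 + 64q^3 + 36q^2 + 10q + 3)

The residues treated are {0, 2, 3}, so the missing case is t ≡ 1 (mod 4); write t = 4q+1.
Then (4q+1)^4 + 3(4q+1)^2 + 8 = 256q^4 + 256q^3 + 144q^2 + 40q + 12 = 4(64q^4 + 64q^3 + 36q^2 + 10q + 3).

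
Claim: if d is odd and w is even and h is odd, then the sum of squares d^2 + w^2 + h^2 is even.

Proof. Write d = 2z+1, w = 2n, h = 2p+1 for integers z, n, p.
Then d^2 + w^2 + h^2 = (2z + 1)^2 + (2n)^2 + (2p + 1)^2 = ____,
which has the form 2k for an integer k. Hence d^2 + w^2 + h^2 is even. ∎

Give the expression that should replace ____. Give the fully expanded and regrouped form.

(2z + 1)^2 + (2n)^2 + (2p + 1)^2 = 4n^2 + 4p^2 + 4p + 4z^2 + 4z + 2
= 2(2n^2 + 2p^2 + 2p + 2z^2 + 2z + 1).
Since 2n^2 + 2p^2 + 2p + 2z^2 + 2z + 1 is an integer, the sum of squares is of the form 2k for an integer k.

2(2n^2 + 2p^2 + 2p + 2z^2 + 2z + 1)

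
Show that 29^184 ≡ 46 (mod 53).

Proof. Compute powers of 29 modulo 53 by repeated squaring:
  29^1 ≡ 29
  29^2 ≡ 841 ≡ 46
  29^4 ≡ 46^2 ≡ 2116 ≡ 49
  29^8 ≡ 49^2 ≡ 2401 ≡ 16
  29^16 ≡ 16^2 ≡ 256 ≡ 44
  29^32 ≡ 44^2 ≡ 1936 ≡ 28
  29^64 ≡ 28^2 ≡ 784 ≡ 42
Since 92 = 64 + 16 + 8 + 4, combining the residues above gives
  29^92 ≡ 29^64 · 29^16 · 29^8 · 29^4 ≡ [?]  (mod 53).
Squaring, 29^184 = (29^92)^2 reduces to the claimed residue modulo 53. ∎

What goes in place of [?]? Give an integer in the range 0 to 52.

24

Multiply the listed residues: 42 · 44 · 16 · 49 = 1848 → 29568 → 1448832.
Reducing modulo 53: 1448832 = 27336·53 + 24, so 29^92 ≡ 24.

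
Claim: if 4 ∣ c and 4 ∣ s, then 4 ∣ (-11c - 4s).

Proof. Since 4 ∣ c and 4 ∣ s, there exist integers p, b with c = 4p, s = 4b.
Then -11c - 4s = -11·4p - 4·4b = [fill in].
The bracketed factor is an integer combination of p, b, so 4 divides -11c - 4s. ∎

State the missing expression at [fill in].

Each term has a factor of 4: -11·4p - 4·4b = 4·(-4b - 11p).
Since -4b - 11p is an integer, 4 ∣ (-11c - 4s).

4(-4b - 11p)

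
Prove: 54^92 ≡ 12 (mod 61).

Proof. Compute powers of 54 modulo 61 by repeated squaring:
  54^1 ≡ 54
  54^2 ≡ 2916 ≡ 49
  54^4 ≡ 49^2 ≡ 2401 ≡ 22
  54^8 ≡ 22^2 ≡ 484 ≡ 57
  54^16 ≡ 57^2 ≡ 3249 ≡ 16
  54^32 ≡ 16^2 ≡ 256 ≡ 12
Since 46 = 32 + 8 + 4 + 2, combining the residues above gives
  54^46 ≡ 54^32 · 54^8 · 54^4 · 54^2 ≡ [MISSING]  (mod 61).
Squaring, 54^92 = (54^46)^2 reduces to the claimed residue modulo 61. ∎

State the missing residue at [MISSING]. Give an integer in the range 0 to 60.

45

Multiply the listed residues: 12 · 57 · 22 · 49 = 684 → 15048 → 737352.
Reducing modulo 61: 737352 = 12087·61 + 45, so 54^46 ≡ 45.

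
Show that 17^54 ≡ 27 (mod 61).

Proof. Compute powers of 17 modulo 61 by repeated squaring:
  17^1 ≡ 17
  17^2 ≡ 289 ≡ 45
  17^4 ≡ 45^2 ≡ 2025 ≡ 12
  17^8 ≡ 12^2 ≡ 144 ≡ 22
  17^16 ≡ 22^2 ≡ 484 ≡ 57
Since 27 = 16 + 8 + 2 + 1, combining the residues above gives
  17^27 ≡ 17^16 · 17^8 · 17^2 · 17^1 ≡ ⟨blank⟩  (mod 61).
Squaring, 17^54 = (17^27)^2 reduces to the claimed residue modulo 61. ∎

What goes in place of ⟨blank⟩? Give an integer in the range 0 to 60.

Multiply the listed residues: 57 · 22 · 45 · 17 = 1254 → 56430 → 959310.
Reducing modulo 61: 959310 = 15726·61 + 24, so 17^27 ≡ 24.

24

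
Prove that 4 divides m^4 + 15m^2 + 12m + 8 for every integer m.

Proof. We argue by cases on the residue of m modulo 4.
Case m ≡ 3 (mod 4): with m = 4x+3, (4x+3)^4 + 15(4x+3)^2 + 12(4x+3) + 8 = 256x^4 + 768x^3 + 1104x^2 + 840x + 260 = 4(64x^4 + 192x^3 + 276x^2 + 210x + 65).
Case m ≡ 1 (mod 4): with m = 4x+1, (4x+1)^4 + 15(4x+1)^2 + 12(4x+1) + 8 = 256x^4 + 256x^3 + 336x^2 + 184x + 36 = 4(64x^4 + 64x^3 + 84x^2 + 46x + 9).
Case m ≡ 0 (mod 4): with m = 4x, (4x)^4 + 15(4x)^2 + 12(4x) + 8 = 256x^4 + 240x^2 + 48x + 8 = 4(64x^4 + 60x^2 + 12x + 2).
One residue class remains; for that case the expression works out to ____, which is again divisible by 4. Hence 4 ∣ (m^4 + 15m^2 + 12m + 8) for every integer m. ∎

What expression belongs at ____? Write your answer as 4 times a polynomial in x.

4(64x^4 + 128x^3 + 156x^2 + 104x + 27)

Only m ≡ 2 (mod 4) is unaccounted for. Put m = 4x+2:
(4x+2)^4 + 15(4x+2)^2 + 12(4x+2) + 8 expands to 256x^4 + 512x^3 + 624x^2 + 416x + 108,
and factoring out 4 leaves 4(64x^4 + 128x^3 + 156x^2 + 104x + 27).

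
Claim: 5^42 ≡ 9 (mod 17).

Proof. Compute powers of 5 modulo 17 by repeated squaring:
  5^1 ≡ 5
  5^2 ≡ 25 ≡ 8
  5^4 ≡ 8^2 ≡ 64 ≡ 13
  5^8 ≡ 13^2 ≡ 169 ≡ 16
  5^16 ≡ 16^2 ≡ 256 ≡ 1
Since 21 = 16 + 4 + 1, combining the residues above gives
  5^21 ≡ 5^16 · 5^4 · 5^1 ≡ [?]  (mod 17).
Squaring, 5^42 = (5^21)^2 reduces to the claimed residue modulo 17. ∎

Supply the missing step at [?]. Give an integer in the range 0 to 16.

5^16 · 5^4 · 5^1 ≡ 1 · 13 · 5 = 65.
65 mod 17 = 14, so 5^21 ≡ 14 (mod 17).

14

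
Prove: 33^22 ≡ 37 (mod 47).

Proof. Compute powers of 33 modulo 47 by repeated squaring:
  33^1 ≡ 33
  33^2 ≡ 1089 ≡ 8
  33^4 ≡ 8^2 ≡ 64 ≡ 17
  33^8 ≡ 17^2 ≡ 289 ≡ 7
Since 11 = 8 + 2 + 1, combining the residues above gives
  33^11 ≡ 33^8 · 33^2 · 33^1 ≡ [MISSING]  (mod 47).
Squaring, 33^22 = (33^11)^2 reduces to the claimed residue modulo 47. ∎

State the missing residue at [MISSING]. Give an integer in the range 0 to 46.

15

33^8 · 33^2 · 33^1 ≡ 7 · 8 · 33 = 1848.
1848 mod 47 = 15, so 33^11 ≡ 15 (mod 47).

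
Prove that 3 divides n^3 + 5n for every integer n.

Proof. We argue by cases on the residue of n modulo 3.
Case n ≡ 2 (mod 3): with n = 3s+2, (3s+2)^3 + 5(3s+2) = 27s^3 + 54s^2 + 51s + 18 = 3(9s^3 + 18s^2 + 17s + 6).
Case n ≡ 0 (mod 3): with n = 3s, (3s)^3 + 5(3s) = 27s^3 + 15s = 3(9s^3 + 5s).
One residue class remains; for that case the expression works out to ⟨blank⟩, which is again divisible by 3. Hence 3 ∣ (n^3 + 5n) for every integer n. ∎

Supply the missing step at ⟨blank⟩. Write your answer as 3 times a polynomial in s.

The residues treated are {2, 0}, so the missing case is n ≡ 1 (mod 3); write n = 3s+1.
Then (3s+1)^3 + 5(3s+1) = 27s^3 + 27s^2 + 24s + 6 = 3(9s^3 + 9s^2 + 8s + 2).

3(9s^3 + 9s^2 + 8s + 2)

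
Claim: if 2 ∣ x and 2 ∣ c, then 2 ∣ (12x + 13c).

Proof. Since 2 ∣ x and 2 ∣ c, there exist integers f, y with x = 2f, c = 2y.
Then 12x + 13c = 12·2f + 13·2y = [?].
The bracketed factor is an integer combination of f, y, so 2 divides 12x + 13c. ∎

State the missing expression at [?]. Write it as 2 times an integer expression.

Each term has a factor of 2: 12·2f + 13·2y = 2·(12f + 13y).
Since 12f + 13y is an integer, 2 ∣ (12x + 13c).

2(12f + 13y)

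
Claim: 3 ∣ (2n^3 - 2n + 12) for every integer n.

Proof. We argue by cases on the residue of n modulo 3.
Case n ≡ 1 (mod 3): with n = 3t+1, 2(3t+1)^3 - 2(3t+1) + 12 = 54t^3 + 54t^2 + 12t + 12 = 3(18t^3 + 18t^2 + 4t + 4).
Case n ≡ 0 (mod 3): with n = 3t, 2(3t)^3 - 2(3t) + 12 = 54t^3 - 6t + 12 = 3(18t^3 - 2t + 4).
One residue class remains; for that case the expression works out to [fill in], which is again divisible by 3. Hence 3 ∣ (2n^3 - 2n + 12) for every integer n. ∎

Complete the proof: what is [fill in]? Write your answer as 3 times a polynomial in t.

3(18t^3 + 36t^2 + 22t + 8)

Only n ≡ 2 (mod 3) is unaccounted for. Put n = 3t+2:
2(3t+2)^3 - 2(3t+2) + 12 expands to 54t^3 + 108t^2 + 66t + 24,
and factoring out 3 leaves 3(18t^3 + 36t^2 + 22t + 8).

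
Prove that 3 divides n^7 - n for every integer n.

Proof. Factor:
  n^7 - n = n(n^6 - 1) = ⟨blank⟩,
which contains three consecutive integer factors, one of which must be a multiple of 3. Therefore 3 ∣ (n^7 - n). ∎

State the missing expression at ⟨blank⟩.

n^6 - 1 = (n^2 - 1)(n^4 + n^2 + 1), and n^2 - 1 = (n-1)(n+1).
So n(n^6 - 1) = (n - 1)n(n + 1)(n^4 + n^2 + 1).

(n - 1)n(n + 1)(n^4 + n^2 + 1)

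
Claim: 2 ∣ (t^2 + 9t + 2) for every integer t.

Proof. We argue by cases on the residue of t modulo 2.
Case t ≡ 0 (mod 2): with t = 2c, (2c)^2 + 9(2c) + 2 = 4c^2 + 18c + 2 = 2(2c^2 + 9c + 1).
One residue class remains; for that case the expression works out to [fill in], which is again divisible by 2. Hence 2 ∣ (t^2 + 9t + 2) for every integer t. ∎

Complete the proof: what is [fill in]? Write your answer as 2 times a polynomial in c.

Only t ≡ 1 (mod 2) is unaccounted for. Put t = 2c+1:
(2c+1)^2 + 9(2c+1) + 2 expands to 4c^2 + 22c + 12,
and factoring out 2 leaves 2(2c^2 + 11c + 6).

2(2c^2 + 11c + 6)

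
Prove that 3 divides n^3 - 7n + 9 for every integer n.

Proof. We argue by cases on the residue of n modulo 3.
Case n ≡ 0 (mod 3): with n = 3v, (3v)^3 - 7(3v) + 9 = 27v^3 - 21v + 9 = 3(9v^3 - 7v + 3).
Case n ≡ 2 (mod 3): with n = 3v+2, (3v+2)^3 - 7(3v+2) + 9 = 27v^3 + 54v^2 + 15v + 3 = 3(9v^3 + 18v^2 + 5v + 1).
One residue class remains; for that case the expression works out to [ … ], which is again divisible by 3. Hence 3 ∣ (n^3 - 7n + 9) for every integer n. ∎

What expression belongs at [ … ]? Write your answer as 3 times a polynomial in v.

3(9v^3 + 9v^2 - 4v + 1)

The residues treated are {0, 2}, so the missing case is n ≡ 1 (mod 3); write n = 3v+1.
Then (3v+1)^3 - 7(3v+1) + 9 = 27v^3 + 27v^2 - 12v + 3 = 3(9v^3 + 9v^2 - 4v + 1).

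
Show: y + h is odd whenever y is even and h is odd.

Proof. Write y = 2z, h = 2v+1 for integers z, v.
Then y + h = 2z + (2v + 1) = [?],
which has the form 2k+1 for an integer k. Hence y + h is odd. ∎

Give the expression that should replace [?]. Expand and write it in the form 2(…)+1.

Expanding: 2z + (2v + 1) = 2v + 2z + 1.
Every term except the constant is even, so this is 2(v + z) + 1,
and v + z ∈ ℤ gives the required form.

2(v + z) + 1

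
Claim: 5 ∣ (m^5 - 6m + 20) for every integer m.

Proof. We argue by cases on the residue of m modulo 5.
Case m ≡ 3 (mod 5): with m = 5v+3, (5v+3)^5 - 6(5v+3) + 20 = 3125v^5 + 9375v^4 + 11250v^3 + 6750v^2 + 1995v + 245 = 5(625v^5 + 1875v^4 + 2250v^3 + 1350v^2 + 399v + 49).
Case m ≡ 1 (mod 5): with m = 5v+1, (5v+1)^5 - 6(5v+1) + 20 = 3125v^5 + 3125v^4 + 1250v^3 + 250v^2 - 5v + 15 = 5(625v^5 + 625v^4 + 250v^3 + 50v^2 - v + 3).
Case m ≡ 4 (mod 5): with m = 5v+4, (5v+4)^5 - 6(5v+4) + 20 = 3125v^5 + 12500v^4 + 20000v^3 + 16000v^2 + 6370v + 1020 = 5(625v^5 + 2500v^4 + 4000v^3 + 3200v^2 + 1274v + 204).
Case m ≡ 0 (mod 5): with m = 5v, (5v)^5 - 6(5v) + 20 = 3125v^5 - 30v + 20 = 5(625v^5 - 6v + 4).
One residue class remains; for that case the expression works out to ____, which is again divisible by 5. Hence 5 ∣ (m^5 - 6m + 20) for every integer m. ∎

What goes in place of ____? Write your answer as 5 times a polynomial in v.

5(625v^5 + 1250v^4 + 1000v^3 + 400v^2 + 74v + 8)

Only m ≡ 2 (mod 5) is unaccounted for. Put m = 5v+2:
(5v+2)^5 - 6(5v+2) + 20 expands to 3125v^5 + 6250v^4 + 5000v^3 + 2000v^2 + 370v + 40,
and factoring out 5 leaves 5(625v^5 + 1250v^4 + 1000v^3 + 400v^2 + 74v + 8).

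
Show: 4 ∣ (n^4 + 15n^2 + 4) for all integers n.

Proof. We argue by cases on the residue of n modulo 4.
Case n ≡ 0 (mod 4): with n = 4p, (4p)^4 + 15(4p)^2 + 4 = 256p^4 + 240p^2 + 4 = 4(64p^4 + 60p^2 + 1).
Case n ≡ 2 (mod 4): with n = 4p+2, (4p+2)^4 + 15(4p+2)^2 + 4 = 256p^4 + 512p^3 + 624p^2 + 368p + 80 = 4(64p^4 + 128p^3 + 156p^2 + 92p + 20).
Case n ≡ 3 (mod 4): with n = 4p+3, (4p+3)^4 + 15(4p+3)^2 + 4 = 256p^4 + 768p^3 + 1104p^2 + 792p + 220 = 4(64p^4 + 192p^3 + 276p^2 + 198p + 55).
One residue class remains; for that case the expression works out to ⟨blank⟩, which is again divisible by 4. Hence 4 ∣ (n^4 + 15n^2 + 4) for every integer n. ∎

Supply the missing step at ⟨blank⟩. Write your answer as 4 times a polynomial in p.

4(64p^4 + 64p^3 + 84p^2 + 34p + 5)

The residues treated are {0, 2, 3}, so the missing case is n ≡ 1 (mod 4); write n = 4p+1.
Then (4p+1)^4 + 15(4p+1)^2 + 4 = 256p^4 + 256p^3 + 336p^2 + 136p + 20 = 4(64p^4 + 64p^3 + 84p^2 + 34p + 5).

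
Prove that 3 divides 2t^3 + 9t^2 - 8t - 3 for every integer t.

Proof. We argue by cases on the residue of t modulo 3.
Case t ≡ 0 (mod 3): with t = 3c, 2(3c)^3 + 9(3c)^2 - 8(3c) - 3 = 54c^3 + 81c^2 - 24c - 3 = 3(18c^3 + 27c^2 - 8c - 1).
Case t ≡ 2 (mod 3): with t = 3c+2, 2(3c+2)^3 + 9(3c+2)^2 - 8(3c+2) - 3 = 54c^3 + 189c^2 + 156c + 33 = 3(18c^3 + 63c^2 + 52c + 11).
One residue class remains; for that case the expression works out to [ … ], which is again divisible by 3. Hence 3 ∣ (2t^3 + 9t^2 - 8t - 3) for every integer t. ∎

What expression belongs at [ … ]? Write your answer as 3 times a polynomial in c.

3(18c^3 + 45c^2 + 16c)

Only t ≡ 1 (mod 3) is unaccounted for. Put t = 3c+1:
2(3c+1)^3 + 9(3c+1)^2 - 8(3c+1) - 3 expands to 54c^3 + 135c^2 + 48c,
and factoring out 3 leaves 3(18c^3 + 45c^2 + 16c).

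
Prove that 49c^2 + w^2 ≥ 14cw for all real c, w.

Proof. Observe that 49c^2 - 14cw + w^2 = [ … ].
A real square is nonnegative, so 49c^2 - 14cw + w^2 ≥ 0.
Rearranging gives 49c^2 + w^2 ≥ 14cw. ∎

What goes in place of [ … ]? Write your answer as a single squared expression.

The leading and trailing coefficients are 7^2 and 1^2, and 14 = 2·7·1, so the trinomial is (7c - w)^2.
Hence 49c^2 - 14cw + w^2 ≥ 0.

(7c - w)^2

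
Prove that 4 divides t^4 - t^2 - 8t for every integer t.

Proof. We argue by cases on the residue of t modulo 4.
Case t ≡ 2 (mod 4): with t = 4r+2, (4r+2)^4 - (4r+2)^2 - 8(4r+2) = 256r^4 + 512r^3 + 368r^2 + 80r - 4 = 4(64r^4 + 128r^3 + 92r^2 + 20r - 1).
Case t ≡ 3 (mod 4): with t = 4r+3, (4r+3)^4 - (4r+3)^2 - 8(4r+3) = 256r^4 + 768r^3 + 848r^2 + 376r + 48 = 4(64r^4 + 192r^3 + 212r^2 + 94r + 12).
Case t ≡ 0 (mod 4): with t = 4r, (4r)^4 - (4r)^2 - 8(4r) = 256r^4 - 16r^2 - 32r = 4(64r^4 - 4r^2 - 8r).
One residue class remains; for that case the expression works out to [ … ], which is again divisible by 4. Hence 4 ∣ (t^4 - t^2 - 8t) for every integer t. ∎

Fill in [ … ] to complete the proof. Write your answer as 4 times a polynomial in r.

Only t ≡ 1 (mod 4) is unaccounted for. Put t = 4r+1:
(4r+1)^4 - (4r+1)^2 - 8(4r+1) expands to 256r^4 + 256r^3 + 80r^2 - 24r - 8,
and factoring out 4 leaves 4(64r^4 + 64r^3 + 20r^2 - 6r - 2).

4(64r^4 + 64r^3 + 20r^2 - 6r - 2)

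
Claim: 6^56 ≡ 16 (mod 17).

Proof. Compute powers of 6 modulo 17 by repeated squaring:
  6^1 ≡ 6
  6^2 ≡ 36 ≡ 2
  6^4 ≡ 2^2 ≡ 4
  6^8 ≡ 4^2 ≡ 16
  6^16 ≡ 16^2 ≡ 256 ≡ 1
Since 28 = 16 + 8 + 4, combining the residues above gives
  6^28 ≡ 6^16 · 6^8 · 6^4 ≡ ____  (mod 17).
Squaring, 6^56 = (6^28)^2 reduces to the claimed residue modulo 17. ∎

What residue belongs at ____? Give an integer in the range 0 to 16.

Multiply the listed residues: 1 · 16 · 4 = 16 → 64.
Reducing modulo 17: 64 = 3·17 + 13, so 6^28 ≡ 13.

13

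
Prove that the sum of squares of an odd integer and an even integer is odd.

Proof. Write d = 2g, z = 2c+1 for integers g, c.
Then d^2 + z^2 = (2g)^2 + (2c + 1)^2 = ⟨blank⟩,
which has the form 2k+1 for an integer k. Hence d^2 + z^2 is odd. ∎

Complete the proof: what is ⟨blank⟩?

(2g)^2 + (2c + 1)^2 = 4c^2 + 4c + 4g^2 + 1
= 2(2c^2 + 2c + 2g^2) + 1.
Since 2c^2 + 2c + 2g^2 is an integer, the sum of squares is of the form 2k+1 for an integer k.

2(2c^2 + 2c + 2g^2) + 1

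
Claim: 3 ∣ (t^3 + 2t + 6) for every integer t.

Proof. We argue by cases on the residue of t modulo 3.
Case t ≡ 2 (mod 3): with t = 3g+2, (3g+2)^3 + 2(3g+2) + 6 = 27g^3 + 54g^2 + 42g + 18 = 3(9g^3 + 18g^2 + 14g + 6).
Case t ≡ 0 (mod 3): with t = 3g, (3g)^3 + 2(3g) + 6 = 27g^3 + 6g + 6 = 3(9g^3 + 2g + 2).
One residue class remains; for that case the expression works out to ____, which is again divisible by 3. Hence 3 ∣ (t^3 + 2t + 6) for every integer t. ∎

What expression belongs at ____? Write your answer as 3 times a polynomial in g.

3(9g^3 + 9g^2 + 5g + 3)

The residues treated are {2, 0}, so the missing case is t ≡ 1 (mod 3); write t = 3g+1.
Then (3g+1)^3 + 2(3g+1) + 6 = 27g^3 + 27g^2 + 15g + 9 = 3(9g^3 + 9g^2 + 5g + 3).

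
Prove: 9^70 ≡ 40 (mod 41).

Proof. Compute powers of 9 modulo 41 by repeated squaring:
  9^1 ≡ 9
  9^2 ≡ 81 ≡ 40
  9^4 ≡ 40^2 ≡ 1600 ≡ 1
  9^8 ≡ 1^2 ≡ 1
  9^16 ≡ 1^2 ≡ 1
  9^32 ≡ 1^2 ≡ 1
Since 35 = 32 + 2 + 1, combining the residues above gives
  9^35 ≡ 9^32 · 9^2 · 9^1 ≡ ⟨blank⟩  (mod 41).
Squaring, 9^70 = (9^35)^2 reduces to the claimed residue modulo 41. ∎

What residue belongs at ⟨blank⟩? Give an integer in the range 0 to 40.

32

Multiply the listed residues: 1 · 40 · 9 = 40 → 360.
Reducing modulo 41: 360 = 8·41 + 32, so 9^35 ≡ 32.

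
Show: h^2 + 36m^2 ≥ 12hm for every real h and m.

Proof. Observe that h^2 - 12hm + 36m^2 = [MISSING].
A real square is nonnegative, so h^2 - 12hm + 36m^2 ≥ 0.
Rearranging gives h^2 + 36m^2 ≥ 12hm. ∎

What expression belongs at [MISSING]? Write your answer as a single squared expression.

h^2 - 12hm + 36m^2 is a perfect-square trinomial: the outer terms are (h)^2 and (6m)^2, and the cross term is -2·h·6m.
So h^2 - 12hm + 36m^2 = (h - 6m)^2 ≥ 0.

(h - 6m)^2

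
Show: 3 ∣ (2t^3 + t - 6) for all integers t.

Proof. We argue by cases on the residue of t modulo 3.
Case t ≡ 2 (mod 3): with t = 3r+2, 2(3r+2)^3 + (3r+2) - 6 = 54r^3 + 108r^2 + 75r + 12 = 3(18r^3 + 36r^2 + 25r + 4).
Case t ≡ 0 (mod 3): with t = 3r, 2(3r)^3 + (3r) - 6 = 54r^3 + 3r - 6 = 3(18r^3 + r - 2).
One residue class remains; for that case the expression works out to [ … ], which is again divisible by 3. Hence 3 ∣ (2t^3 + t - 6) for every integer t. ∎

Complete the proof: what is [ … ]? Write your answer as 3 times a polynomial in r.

3(18r^3 + 18r^2 + 7r - 1)

Only t ≡ 1 (mod 3) is unaccounted for. Put t = 3r+1:
2(3r+1)^3 + (3r+1) - 6 expands to 54r^3 + 54r^2 + 21r - 3,
and factoring out 3 leaves 3(18r^3 + 18r^2 + 7r - 1).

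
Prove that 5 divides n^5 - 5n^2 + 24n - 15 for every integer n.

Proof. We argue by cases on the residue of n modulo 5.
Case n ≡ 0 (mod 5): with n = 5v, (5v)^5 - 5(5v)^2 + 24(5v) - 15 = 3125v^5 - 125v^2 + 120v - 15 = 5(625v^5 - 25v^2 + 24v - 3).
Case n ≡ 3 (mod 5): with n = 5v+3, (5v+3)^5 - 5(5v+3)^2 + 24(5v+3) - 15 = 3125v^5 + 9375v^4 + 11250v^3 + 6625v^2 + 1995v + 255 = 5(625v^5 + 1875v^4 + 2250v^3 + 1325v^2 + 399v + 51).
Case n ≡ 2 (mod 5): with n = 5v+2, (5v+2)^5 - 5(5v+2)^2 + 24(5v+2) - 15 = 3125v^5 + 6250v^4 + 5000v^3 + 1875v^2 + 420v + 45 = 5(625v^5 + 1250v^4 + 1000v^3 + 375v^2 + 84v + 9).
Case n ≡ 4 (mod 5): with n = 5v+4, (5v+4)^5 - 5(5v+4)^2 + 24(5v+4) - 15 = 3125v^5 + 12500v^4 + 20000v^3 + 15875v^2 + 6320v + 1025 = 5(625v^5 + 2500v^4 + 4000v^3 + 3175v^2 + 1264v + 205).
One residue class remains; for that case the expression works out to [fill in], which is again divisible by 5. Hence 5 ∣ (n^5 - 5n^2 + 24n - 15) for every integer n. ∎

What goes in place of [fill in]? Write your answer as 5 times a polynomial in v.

5(625v^5 + 625v^4 + 250v^3 + 25v^2 + 19v + 1)

Only n ≡ 1 (mod 5) is unaccounted for. Put n = 5v+1:
(5v+1)^5 - 5(5v+1)^2 + 24(5v+1) - 15 expands to 3125v^5 + 3125v^4 + 1250v^3 + 125v^2 + 95v + 5,
and factoring out 5 leaves 5(625v^5 + 625v^4 + 250v^3 + 25v^2 + 19v + 1).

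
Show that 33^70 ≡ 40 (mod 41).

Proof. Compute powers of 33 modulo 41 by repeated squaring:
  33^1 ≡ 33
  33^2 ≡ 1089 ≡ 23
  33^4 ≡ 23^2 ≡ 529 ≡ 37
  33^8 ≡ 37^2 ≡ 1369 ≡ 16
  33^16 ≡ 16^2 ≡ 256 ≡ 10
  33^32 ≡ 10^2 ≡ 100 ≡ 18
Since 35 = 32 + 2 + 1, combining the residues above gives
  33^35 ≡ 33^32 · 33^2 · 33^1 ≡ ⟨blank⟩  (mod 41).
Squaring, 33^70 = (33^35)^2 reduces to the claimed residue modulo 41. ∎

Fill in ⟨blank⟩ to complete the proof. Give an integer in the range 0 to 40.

9

33^32 · 33^2 · 33^1 ≡ 18 · 23 · 33 = 13662.
13662 mod 41 = 9, so 33^35 ≡ 9 (mod 41).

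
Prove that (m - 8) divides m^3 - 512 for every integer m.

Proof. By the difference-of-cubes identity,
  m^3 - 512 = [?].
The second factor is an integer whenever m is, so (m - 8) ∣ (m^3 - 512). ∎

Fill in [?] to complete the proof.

Polynomial division of m^3 - 512 by m - 8 leaves remainder 0 and quotient m^2 + 8m + 64.
Hence m^3 - 512 = (m - 8)(m^2 + 8m + 64).

(m - 8)(m^2 + 8m + 64)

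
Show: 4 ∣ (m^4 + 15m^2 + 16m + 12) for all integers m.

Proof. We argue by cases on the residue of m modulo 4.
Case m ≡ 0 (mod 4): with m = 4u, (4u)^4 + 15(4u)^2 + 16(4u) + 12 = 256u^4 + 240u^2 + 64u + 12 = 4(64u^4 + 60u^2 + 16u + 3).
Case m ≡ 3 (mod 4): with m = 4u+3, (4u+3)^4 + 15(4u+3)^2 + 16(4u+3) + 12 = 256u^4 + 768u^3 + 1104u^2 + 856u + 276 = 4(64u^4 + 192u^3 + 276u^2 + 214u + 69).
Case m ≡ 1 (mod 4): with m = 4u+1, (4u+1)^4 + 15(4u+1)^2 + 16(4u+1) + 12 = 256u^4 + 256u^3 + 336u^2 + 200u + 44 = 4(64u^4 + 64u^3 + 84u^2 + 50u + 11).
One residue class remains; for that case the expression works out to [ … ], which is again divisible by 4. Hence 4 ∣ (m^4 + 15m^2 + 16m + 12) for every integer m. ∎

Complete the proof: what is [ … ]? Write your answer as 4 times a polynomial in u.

4(64u^4 + 128u^3 + 156u^2 + 108u + 30)

Only m ≡ 2 (mod 4) is unaccounted for. Put m = 4u+2:
(4u+2)^4 + 15(4u+2)^2 + 16(4u+2) + 12 expands to 256u^4 + 512u^3 + 624u^2 + 432u + 120,
and factoring out 4 leaves 4(64u^4 + 128u^3 + 156u^2 + 108u + 30).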